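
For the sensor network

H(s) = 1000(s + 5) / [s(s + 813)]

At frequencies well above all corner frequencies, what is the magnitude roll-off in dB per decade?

Each pole contributes −20 dB/decade at high frequency; each zero contributes +20 dB/decade.
Net: 1 zero(s) − 2 pole(s) → -20 dB/decade.

-20 dB/decade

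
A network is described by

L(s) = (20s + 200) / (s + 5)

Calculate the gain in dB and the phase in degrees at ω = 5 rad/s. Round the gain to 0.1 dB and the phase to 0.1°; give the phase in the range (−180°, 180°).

30.0 dB, -18.4°

Substitute s = j5:
Numerator: 20(j5) + 200 = 200 + j100
Denominator: (j5) + 5 = 5 + j5
|N| = √(200² + 100²) ≈ 223.61, ∠N ≈ 26.57°
|D| = √(5² + 5²) ≈ 7.0711, ∠D ≈ 45.00°
|L| = 223.61 / 7.0711 ≈ 31.623
Gain = 20 log₁₀(31.623) ≈ 30.00 dB
∠L = 26.57° − 45.00° = -18.43°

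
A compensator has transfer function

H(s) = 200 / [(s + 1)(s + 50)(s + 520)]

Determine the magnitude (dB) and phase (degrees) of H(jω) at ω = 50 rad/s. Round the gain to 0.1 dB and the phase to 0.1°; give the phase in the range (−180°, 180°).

At s = jω = j50:
pole (s+1): 1 + j50 → |·| = √(1²+50²) = √2501 ≈ 50.01, ∠ = arctan(50/1) ≈ 88.85°
pole (s+50): 50 + j50 → |·| = √(50²+50²) = √5000 ≈ 70.711, ∠ = arctan(50/50) ≈ 45.00°
pole (s+520): 520 + j50 → |·| = √(520²+50²) = √272900 ≈ 522.4, ∠ = arctan(50/520) ≈ 5.49°
|H| = 200 / 1.8473e+06 ≈ 0.00010827
Gain = 20 log₁₀(0.00010827) ≈ -79.31 dB
∠H = 0.00° − 139.34° = -139.34°

-79.3 dB, -139.3°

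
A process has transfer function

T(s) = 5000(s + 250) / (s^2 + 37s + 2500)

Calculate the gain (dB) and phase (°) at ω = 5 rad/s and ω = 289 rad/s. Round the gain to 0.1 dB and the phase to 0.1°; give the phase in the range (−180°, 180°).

ω = 5: 54.0 dB, -3.1°; ω = 289: 27.4 dB, -123.3°

At s = jω = j5:
zero (s+250): 250 + j5 → |·| = √(250²+5²) = √62525 ≈ 250.05, ∠ = arctan(5/250) ≈ 1.15°
quadratic: (j5)² + 37·j5 + 2500 = 2475 + j185 → |·| ≈ 2481.9, ∠ ≈ 4.27°
|T| = 5000 · 250.05 / 2481.9 ≈ 503.75
Gain = 20 log₁₀(503.75) ≈ 54.04 dB
∠T = 1.15° − 4.27° = -3.12°

At s = jω = j289:
zero (s+250): 250 + j289 → |·| = √(250²+289²) = √146021 ≈ 382.13, ∠ = arctan(289/250) ≈ 49.14°
quadratic: (j289)² + 37·j289 + 2500 = -81021 + j10693 → |·| ≈ 81724, ∠ ≈ 172.48°
|T| = 5000 · 382.13 / 81724 ≈ 23.379
Gain = 20 log₁₀(23.379) ≈ 27.38 dB
∠T = 49.14° − 172.48° = -123.34°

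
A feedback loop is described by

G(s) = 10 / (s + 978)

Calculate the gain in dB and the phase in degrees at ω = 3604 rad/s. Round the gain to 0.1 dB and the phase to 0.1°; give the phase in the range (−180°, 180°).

-51.4 dB, -74.8°

Substitute s = j3604:
Numerator: 10 = 10 + j0
Denominator: (j3604) + 978 = 978 + j3604
|N| = √(10² + 0²) ≈ 10, ∠N ≈ 0.00°
|D| = √(978² + 3604²) ≈ 3734.3, ∠D ≈ 74.82°
|G| = 10 / 3734.3 ≈ 0.0026779
Gain = 20 log₁₀(0.0026779) ≈ -51.44 dB
∠G = 0.00° − 74.82° = -74.82°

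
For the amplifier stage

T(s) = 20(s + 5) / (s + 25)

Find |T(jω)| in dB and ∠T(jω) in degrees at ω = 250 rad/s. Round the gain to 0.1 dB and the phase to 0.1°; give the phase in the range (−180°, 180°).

At s = jω = j250:
zero (s+5): 5 + j250 → |·| = √(5²+250²) = √62525 ≈ 250.05, ∠ = arctan(250/5) ≈ 88.85°
pole (s+25): 25 + j250 → |·| = √(25²+250²) = √63125 ≈ 251.25, ∠ = arctan(250/25) ≈ 84.29°
|T| = 20 · 250.05 / 251.25 ≈ 19.904
Gain = 20 log₁₀(19.904) ≈ 25.98 dB
∠T = 88.85° − 84.29° = 4.56°

26.0 dB, 4.6°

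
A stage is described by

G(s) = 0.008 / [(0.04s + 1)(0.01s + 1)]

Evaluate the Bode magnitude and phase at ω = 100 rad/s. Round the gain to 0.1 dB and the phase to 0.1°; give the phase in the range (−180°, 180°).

-57.3 dB, -121.0°

At ω = 100 rad/s:
pole (1 + j100·0.04) = 1 + j4 → |·| ≈ 4.1231, ∠ ≈ 75.96°
pole (1 + j100·0.01) = 1 + j1 → |·| ≈ 1.4142, ∠ ≈ 45.00°
|G| = 0.008 · 1 / (4.1231 · 1.4142) ≈ 0.001372
Gain = 20 log₁₀(0.001372) ≈ -57.25 dB
∠G = (0°) − (75.96° + 45.00°) = -120.96°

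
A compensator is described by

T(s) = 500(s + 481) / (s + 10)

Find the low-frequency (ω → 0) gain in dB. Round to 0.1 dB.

T(0) = 500·481 / (10) = 24050
20 log₁₀(24050) ≈ 87.62 dB

87.6 dB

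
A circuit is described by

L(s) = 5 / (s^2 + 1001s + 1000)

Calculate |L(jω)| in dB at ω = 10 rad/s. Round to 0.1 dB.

-66.1 dB

Substitute s = j10:
Numerator: 5 = 5 + j0
Denominator: (j10)^2 + 1001(j10) + 1000 = 900 + j10010
|N| = √(5² + 0²) ≈ 5, ∠N ≈ 0.00°
|D| = √(900² + 10010²) ≈ 10050, ∠D ≈ 84.86°
|L| = 5 / 10050 ≈ 0.00049751
Gain = 20 log₁₀(0.00049751) ≈ -66.06 dB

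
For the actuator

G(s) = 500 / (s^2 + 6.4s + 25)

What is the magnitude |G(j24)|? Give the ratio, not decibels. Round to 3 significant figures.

0.874

At s = jω = j24:
quadratic: (j24)² + 6.4·j24 + 25 = -551 + j153.6 → |·| ≈ 572.01, ∠ ≈ 164.42°
|G| = 500 / 572.01 ≈ 0.87411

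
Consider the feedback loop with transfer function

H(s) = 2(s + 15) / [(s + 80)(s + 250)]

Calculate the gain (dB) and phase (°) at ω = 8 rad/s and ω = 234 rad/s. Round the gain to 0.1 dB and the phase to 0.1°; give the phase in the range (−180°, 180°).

At s = jω = j8:
zero (s+15): 15 + j8 → |·| = √(15²+8²) = √289 ≈ 17, ∠ = arctan(8/15) ≈ 28.07°
pole (s+80): 80 + j8 → |·| = √(80²+8²) = √6464 ≈ 80.399, ∠ = arctan(8/80) ≈ 5.71°
pole (s+250): 250 + j8 → |·| = √(250²+8²) = √62564 ≈ 250.13, ∠ = arctan(8/250) ≈ 1.83°
|H| = 2 · 17 / 20110 ≈ 0.0016907
Gain = 20 log₁₀(0.0016907) ≈ -55.44 dB
∠H = 28.07° − 7.54° = 20.53°

At s = jω = j234:
zero (s+15): 15 + j234 → |·| = √(15²+234²) = √54981 ≈ 234.48, ∠ = arctan(234/15) ≈ 86.33°
pole (s+80): 80 + j234 → |·| = √(80²+234²) = √61156 ≈ 247.3, ∠ = arctan(234/80) ≈ 71.13°
pole (s+250): 250 + j234 → |·| = √(250²+234²) = √117256 ≈ 342.43, ∠ = arctan(234/250) ≈ 43.11°
|H| = 2 · 234.48 / 84683 ≈ 0.0055378
Gain = 20 log₁₀(0.0055378) ≈ -45.13 dB
∠H = 86.33° − 114.24° = -27.91°

ω = 8: -55.4 dB, 20.5°; ω = 234: -45.1 dB, -27.9°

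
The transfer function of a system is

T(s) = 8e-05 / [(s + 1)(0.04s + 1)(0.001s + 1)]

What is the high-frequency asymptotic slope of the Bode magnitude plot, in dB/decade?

Each pole contributes −20 dB/decade at high frequency; each zero contributes +20 dB/decade.
Net: 0 zero(s) − 3 pole(s) → -60 dB/decade.

-60 dB/decade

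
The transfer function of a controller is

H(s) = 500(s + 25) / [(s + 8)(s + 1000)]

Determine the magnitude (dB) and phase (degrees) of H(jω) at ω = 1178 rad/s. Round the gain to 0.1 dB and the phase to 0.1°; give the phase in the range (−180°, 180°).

At s = jω = j1178:
zero (s+25): 25 + j1178 → |·| = √(25²+1178²) = √1388309 ≈ 1178.3, ∠ = arctan(1178/25) ≈ 88.78°
pole (s+8): 8 + j1178 → |·| = √(8²+1178²) = √1387748 ≈ 1178, ∠ = arctan(1178/8) ≈ 89.61°
pole (s+1000): 1000 + j1178 → |·| = √(1000²+1178²) = √2387684 ≈ 1545.2, ∠ = arctan(1178/1000) ≈ 49.67°
|H| = 500 · 1178.3 / 1.8202e+06 ≈ 0.32367
Gain = 20 log₁₀(0.32367) ≈ -9.80 dB
∠H = 88.78° − 139.28° = -50.50°

-9.8 dB, -50.5°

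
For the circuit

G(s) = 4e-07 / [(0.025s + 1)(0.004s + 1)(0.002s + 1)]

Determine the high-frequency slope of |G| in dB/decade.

-60 dB/decade

Each pole contributes −20 dB/decade at high frequency; each zero contributes +20 dB/decade.
Net: 0 zero(s) − 3 pole(s) → -60 dB/decade.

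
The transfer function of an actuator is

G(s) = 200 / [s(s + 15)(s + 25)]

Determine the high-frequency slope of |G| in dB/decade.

-60 dB/decade

Each pole contributes −20 dB/decade at high frequency; each zero contributes +20 dB/decade.
Net: 0 zero(s) − 3 pole(s) → -60 dB/decade.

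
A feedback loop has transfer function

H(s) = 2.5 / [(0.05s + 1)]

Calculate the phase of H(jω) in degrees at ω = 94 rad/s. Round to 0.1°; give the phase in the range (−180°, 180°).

-78.0°

At ω = 94 rad/s:
pole (1 + j94·0.05) = 1 + j4.7 → |·| ≈ 4.8052, ∠ ≈ 77.99°
∠H = (0°) − (77.99°) = -77.99°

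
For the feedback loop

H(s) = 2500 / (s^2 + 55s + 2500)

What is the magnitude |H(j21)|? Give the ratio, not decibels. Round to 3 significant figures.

At s = jω = j21:
quadratic: (j21)² + 55·j21 + 2500 = 2059 + j1155 → |·| ≈ 2360.8, ∠ ≈ 29.29°
|H| = 2500 / 2360.8 ≈ 1.059

1.06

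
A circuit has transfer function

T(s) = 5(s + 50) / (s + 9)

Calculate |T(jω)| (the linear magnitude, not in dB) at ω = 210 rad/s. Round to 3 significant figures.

At s = jω = j210:
zero (s+50): 50 + j210 → |·| = √(50²+210²) = √46600 ≈ 215.87, ∠ = arctan(210/50) ≈ 76.61°
pole (s+9): 9 + j210 → |·| = √(9²+210²) = √44181 ≈ 210.19, ∠ = arctan(210/9) ≈ 87.55°
|T| = 5 · 215.87 / 210.19 ≈ 5.1351

5.14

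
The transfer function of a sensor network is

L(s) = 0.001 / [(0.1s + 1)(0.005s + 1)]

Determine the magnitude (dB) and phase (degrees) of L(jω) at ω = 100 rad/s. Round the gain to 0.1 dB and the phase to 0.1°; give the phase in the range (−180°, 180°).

At ω = 100 rad/s:
pole (1 + j100·0.1) = 1 + j10 → |·| ≈ 10.05, ∠ ≈ 84.29°
pole (1 + j100·0.005) = 1 + j0.5 → |·| ≈ 1.118, ∠ ≈ 26.57°
|L| = 0.001 · 1 / (10.05 · 1.118) ≈ 8.9e-05
Gain = 20 log₁₀(8.9e-05) ≈ -81.01 dB
∠L = (0°) − (84.29° + 26.57°) = -110.86°

-81.0 dB, -110.9°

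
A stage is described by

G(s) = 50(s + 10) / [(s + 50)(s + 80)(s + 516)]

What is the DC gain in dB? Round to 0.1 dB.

G(0) = 50·10 / (50·80·516) ≈ 0.00024225
20 log₁₀(0.00024225) ≈ -72.31 dB

-72.3 dB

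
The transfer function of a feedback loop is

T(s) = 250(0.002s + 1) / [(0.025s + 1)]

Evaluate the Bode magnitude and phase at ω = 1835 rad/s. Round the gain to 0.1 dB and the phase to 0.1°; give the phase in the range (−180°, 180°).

26.3 dB, -14.0°

At ω = 1835 rad/s:
zero (1 + j1835·0.002) = 1 + j3.67 → |·| ≈ 3.8038, ∠ ≈ 74.76°
pole (1 + j1835·0.025) = 1 + j45.875 → |·| ≈ 45.886, ∠ ≈ 88.75°
|T| = 250 · 3.8038 / (45.886) ≈ 20.724
Gain = 20 log₁₀(20.724) ≈ 26.33 dB
∠T = (74.76°) − (88.75°) = -13.99°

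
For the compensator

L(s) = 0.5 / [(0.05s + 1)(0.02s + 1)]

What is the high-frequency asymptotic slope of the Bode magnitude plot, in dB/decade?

Each pole contributes −20 dB/decade at high frequency; each zero contributes +20 dB/decade.
Net: 0 zero(s) − 2 pole(s) → -40 dB/decade.

-40 dB/decade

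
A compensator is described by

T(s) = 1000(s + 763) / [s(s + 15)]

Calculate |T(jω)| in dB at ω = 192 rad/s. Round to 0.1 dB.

26.6 dB

At s = jω = j192:
zero (s+763): 763 + j192 → |·| = √(763²+192²) = √619033 ≈ 786.79, ∠ = arctan(192/763) ≈ 14.12°
pole (s+15): 15 + j192 → |·| = √(15²+192²) = √37089 ≈ 192.59, ∠ = arctan(192/15) ≈ 85.53°
pole at origin: |s| = 192, ∠ = 90.00° (in denominator)
|T| = 1000 · 786.79 / 36977 ≈ 21.278
Gain = 20 log₁₀(21.278) ≈ 26.56 dB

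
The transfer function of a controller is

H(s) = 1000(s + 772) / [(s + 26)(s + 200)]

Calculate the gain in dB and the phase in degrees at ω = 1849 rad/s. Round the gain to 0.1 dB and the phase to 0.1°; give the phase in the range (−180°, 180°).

-4.7 dB, -105.7°

At s = jω = j1849:
zero (s+772): 772 + j1849 → |·| = √(772²+1849²) = √4014785 ≈ 2003.7, ∠ = arctan(1849/772) ≈ 67.34°
pole (s+26): 26 + j1849 → |·| = √(26²+1849²) = √3419477 ≈ 1849.2, ∠ = arctan(1849/26) ≈ 89.19°
pole (s+200): 200 + j1849 → |·| = √(200²+1849²) = √3458801 ≈ 1859.8, ∠ = arctan(1849/200) ≈ 83.83°
|H| = 1000 · 2003.7 / 3.4391e+06 ≈ 0.58262
Gain = 20 log₁₀(0.58262) ≈ -4.69 dB
∠H = 67.34° − 173.02° = -105.68°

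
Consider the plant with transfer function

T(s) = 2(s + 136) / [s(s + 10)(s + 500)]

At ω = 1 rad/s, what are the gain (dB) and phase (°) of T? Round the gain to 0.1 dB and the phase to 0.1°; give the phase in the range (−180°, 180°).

At s = jω = j1:
zero (s+136): 136 + j1 → |·| = √(136²+1²) = √18497 ≈ 136, ∠ = arctan(1/136) ≈ 0.42°
pole (s+10): 10 + j1 → |·| = √(10²+1²) = √101 ≈ 10.05, ∠ = arctan(1/10) ≈ 5.71°
pole (s+500): 500 + j1 → |·| = √(500²+1²) = √250001 ≈ 500, ∠ = arctan(1/500) ≈ 0.11°
pole at origin: |s| = 1, ∠ = 90.00° (in denominator)
|T| = 2 · 136 / 5025 ≈ 0.054129
Gain = 20 log₁₀(0.054129) ≈ -25.33 dB
∠T = 0.42° − 95.82° = -95.40°

-25.3 dB, -95.4°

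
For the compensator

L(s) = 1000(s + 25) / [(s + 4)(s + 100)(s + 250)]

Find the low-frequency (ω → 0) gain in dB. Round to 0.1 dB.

-12.0 dB

L(0) = 1000·25 / (4·100·250) = 0.25
20 log₁₀(0.25) ≈ -12.04 dB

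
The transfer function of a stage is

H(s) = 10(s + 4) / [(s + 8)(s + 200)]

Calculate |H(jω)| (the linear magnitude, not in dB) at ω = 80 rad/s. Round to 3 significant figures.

At s = jω = j80:
zero (s+4): 4 + j80 → |·| = √(4²+80²) = √6416 ≈ 80.1, ∠ = arctan(80/4) ≈ 87.14°
pole (s+8): 8 + j80 → |·| = √(8²+80²) = √6464 ≈ 80.399, ∠ = arctan(80/8) ≈ 84.29°
pole (s+200): 200 + j80 → |·| = √(200²+80²) = √46400 ≈ 215.41, ∠ = arctan(80/200) ≈ 21.80°
|H| = 10 · 80.1 / 17319 ≈ 0.04625

0.0463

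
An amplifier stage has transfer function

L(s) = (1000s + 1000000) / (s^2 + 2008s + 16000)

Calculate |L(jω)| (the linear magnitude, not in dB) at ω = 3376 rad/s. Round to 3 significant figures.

0.266

Substitute s = j3376:
Numerator: 1000(j3376) + 1000000 = 1000000 + j3376000
Denominator: (j3376)^2 + 2008(j3376) + 16000 = -11381376 + j6779008
|N| = √(1000000² + 3376000²) ≈ 3.521e+06, ∠N ≈ 73.50°
|D| = √(11381376² + 6779008²) ≈ 1.3247e+07, ∠D ≈ 149.22°
|L| = 3.521e+06 / 1.3247e+07 ≈ 0.2658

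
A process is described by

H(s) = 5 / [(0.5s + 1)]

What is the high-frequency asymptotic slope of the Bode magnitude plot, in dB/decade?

Each pole contributes −20 dB/decade at high frequency; each zero contributes +20 dB/decade.
Net: 0 zero(s) − 1 pole(s) → -20 dB/decade.

-20 dB/decade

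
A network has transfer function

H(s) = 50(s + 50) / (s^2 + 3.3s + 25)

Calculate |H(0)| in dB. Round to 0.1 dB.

H(0) = 50·50 / 25 = 100
20 log₁₀(100) ≈ 40.00 dB

40.0 dB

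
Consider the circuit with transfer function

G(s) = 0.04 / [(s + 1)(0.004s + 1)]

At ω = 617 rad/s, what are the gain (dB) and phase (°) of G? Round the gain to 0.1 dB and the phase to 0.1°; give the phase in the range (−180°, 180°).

-92.3 dB, -157.9°

At ω = 617 rad/s:
pole (1 + j617·1) = 1 + j617 → |·| ≈ 617, ∠ ≈ 89.91°
pole (1 + j617·0.004) = 1 + j2.468 → |·| ≈ 2.6629, ∠ ≈ 67.94°
|G| = 0.04 · 1 / (617 · 2.6629) ≈ 2.4346e-05
Gain = 20 log₁₀(2.4346e-05) ≈ -92.27 dB
∠G = (0°) − (89.91° + 67.94°) = -157.85°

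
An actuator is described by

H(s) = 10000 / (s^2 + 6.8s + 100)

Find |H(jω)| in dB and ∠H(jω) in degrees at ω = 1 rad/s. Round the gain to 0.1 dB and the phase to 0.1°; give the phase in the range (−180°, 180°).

40.1 dB, -3.9°

At s = jω = j1:
quadratic: (j1)² + 6.8·j1 + 100 = 99 + j6.8 → |·| ≈ 99.233, ∠ ≈ 3.93°
|H| = 10000 / 99.233 ≈ 100.77
Gain = 20 log₁₀(100.77) ≈ 40.07 dB
∠H = 0.00° − 3.93° = -3.93°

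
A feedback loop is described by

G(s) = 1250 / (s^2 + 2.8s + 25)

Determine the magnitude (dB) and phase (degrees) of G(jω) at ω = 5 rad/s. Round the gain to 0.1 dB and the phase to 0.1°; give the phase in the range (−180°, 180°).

At s = jω = j5:
quadratic: (j5)² + 2.8·j5 + 25 = 0 + j14 → |·| ≈ 14, ∠ ≈ 90.00°
|G| = 1250 / 14 ≈ 89.286
Gain = 20 log₁₀(89.286) ≈ 39.02 dB
∠G = 0.00° − 90.00° = -90.00°

39.0 dB, -90.0°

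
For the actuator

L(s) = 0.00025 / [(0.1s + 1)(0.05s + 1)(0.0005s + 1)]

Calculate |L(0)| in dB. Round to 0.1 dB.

-72.0 dB

L(0) = 0.00025 · 1 / 1 = 0.00025
20 log₁₀(0.00025) ≈ -72.04 dB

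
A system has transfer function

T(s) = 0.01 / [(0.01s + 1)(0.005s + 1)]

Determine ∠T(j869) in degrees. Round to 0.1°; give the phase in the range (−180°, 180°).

-160.5°

At ω = 869 rad/s:
pole (1 + j869·0.01) = 1 + j8.69 → |·| ≈ 8.7473, ∠ ≈ 83.44°
pole (1 + j869·0.005) = 1 + j4.345 → |·| ≈ 4.4586, ∠ ≈ 77.04°
∠T = (0°) − (83.44° + 77.04°) = -160.48°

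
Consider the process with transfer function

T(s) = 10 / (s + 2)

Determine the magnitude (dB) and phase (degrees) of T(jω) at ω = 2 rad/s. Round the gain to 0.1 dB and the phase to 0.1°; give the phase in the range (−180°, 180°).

11.0 dB, -45.0°

At s = jω = j2:
pole (s+2): 2 + j2 → |·| = √(2²+2²) = √8 ≈ 2.8284, ∠ = arctan(2/2) ≈ 45.00°
|T| = 10 / 2.8284 ≈ 3.5356
Gain = 20 log₁₀(3.5356) ≈ 10.97 dB
∠T = 0.00° − 45.00° = -45.00°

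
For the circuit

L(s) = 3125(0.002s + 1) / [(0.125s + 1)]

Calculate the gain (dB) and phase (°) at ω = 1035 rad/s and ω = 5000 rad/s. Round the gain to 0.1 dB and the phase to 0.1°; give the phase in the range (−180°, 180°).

ω = 1035: 34.9 dB, -25.3°; ω = 5000: 34.0 dB, -5.6°

At ω = 1035 rad/s:
zero (1 + j1035·0.002) = 1 + j2.07 → |·| ≈ 2.2989, ∠ ≈ 64.22°
pole (1 + j1035·0.125) = 1 + j129.375 → |·| ≈ 129.38, ∠ ≈ 89.56°
|L| = 3125 · 2.2989 / (129.38) ≈ 55.527
Gain = 20 log₁₀(55.527) ≈ 34.89 dB
∠L = (64.22°) − (89.56°) = -25.34°

At ω = 5000 rad/s:
zero (1 + j5000·0.002) = 1 + j10 → |·| ≈ 10.05, ∠ ≈ 84.29°
pole (1 + j5000·0.125) = 1 + j625 → |·| ≈ 625, ∠ ≈ 89.91°
|L| = 3125 · 10.05 / (625) ≈ 50.25
Gain = 20 log₁₀(50.25) ≈ 34.02 dB
∠L = (84.29°) − (89.91°) = -5.62°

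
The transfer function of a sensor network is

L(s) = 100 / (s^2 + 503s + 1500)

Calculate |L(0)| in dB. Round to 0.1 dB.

L(0) = 100 / 1500 ≈ 0.066667
20 log₁₀(0.066667) ≈ -23.52 dB

-23.5 dB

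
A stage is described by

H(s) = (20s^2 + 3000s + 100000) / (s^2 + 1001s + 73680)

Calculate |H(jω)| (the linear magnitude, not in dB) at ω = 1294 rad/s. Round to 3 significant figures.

16.3

Substitute s = j1294:
Numerator: 20(j1294)^2 + 3000(j1294) + 100000 = -33388720 + j3882000
Denominator: (j1294)^2 + 1001(j1294) + 73680 = -1600756 + j1295294
|N| = √(33388720² + 3882000²) ≈ 3.3614e+07, ∠N ≈ 173.37°
|D| = √(1600756² + 1295294²) ≈ 2.0592e+06, ∠D ≈ 141.02°
|H| = 3.3614e+07 / 2.0592e+06 ≈ 16.324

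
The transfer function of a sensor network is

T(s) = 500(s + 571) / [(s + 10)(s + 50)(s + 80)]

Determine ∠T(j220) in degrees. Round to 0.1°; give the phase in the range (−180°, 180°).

146.5°

At s = jω = j220:
zero (s+571): 571 + j220 → |·| = √(571²+220²) = √374441 ≈ 611.92, ∠ = arctan(220/571) ≈ 21.07°
pole (s+10): 10 + j220 → |·| = √(10²+220²) = √48500 ≈ 220.23, ∠ = arctan(220/10) ≈ 87.40°
pole (s+50): 50 + j220 → |·| = √(50²+220²) = √50900 ≈ 225.61, ∠ = arctan(220/50) ≈ 77.20°
pole (s+80): 80 + j220 → |·| = √(80²+220²) = √54800 ≈ 234.09, ∠ = arctan(220/80) ≈ 70.02°
∠T = 21.07° − 234.62° = -213.55° ≡ 146.45° (principal value)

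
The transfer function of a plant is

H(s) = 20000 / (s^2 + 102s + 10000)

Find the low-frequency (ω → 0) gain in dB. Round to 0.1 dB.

H(0) = 20000 / 10000 = 2
20 log₁₀(2) ≈ 6.02 dB

6.0 dB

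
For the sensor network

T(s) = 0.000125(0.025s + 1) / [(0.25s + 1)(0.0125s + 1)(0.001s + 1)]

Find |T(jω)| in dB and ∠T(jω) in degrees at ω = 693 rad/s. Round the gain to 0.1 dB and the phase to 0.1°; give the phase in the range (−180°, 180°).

-118.6 dB, -121.1°

At ω = 693 rad/s:
zero (1 + j693·0.025) = 1 + j17.325 → |·| ≈ 17.354, ∠ ≈ 86.70°
pole (1 + j693·0.25) = 1 + j173.25 → |·| ≈ 173.25, ∠ ≈ 89.67°
pole (1 + j693·0.0125) = 1 + j8.6625 → |·| ≈ 8.72, ∠ ≈ 83.41°
pole (1 + j693·0.001) = 1 + j0.693 → |·| ≈ 1.2167, ∠ ≈ 34.72°
|T| = 0.000125 · 17.354 / (173.25 · 8.72 · 1.2167) ≈ 1.1801e-06
Gain = 20 log₁₀(1.1801e-06) ≈ -118.56 dB
∠T = (86.70°) − (89.67° + 83.41° + 34.72°) = -121.10°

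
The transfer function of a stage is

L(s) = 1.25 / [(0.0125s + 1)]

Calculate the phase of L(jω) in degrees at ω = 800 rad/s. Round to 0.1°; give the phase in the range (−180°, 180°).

At ω = 800 rad/s:
pole (1 + j800·0.0125) = 1 + j10 → |·| ≈ 10.05, ∠ ≈ 84.29°
∠L = (0°) − (84.29°) = -84.29°

-84.3°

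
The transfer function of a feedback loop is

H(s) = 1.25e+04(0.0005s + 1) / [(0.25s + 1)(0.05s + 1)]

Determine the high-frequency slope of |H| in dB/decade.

Each pole contributes −20 dB/decade at high frequency; each zero contributes +20 dB/decade.
Net: 1 zero(s) − 2 pole(s) → -20 dB/decade.

-20 dB/decade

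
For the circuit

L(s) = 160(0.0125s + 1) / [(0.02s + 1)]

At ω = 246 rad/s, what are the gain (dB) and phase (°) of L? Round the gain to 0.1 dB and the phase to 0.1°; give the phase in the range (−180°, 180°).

40.3 dB, -6.5°

At ω = 246 rad/s:
zero (1 + j246·0.0125) = 1 + j3.075 → |·| ≈ 3.2335, ∠ ≈ 71.99°
pole (1 + j246·0.02) = 1 + j4.92 → |·| ≈ 5.0206, ∠ ≈ 78.51°
|L| = 160 · 3.2335 / (5.0206) ≈ 103.05
Gain = 20 log₁₀(103.05) ≈ 40.26 dB
∠L = (71.99°) − (78.51°) = -6.52°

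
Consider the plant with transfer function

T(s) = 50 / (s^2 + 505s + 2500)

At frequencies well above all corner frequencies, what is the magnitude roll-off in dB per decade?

-40 dB/decade

Each pole contributes −20 dB/decade at high frequency; each zero contributes +20 dB/decade.
Net: 0 zero(s) − 2 pole(s) → -40 dB/decade.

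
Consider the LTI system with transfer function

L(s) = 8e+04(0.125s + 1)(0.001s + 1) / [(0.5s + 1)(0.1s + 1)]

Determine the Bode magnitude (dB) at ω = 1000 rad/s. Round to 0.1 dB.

At ω = 1000 rad/s:
zero (1 + j1000·0.125) = 1 + j125 → |·| ≈ 125, ∠ ≈ 89.54°
zero (1 + j1000·0.001) = 1 + j1 → |·| ≈ 1.4142, ∠ ≈ 45.00°
pole (1 + j1000·0.5) = 1 + j500 → |·| ≈ 500, ∠ ≈ 89.89°
pole (1 + j1000·0.1) = 1 + j100 → |·| ≈ 100, ∠ ≈ 89.43°
|L| = 8e+04 · 125 · 1.4142 / (500 · 100) ≈ 282.84
Gain = 20 log₁₀(282.84) ≈ 49.03 dB

49.0 dB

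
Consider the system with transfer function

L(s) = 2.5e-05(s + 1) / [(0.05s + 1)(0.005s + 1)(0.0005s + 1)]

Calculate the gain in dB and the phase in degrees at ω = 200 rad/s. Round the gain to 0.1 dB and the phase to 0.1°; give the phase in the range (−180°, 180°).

At ω = 200 rad/s:
zero (1 + j200·1) = 1 + j200 → |·| ≈ 200, ∠ ≈ 89.71°
pole (1 + j200·0.05) = 1 + j10 → |·| ≈ 10.05, ∠ ≈ 84.29°
pole (1 + j200·0.005) = 1 + j1 → |·| ≈ 1.4142, ∠ ≈ 45.00°
pole (1 + j200·0.0005) = 1 + j0.1 → |·| ≈ 1.005, ∠ ≈ 5.71°
|L| = 2.5e-05 · 200 / (10.05 · 1.4142 · 1.005) ≈ 0.00035005
Gain = 20 log₁₀(0.00035005) ≈ -69.12 dB
∠L = (89.71°) − (84.29° + 45.00° + 5.71°) = -45.29°

-69.1 dB, -45.3°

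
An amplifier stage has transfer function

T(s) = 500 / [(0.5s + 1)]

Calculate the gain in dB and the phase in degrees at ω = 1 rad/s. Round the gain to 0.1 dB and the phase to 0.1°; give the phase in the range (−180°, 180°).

53.0 dB, -26.6°

At ω = 1 rad/s:
pole (1 + j1·0.5) = 1 + j0.5 → |·| ≈ 1.118, ∠ ≈ 26.57°
|T| = 500 · 1 / (1.118) ≈ 447.23
Gain = 20 log₁₀(447.23) ≈ 53.01 dB
∠T = (0°) − (26.57°) = -26.57°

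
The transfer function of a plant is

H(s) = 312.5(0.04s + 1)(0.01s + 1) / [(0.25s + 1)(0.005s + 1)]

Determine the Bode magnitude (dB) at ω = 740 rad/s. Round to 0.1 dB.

At ω = 740 rad/s:
zero (1 + j740·0.04) = 1 + j29.6 → |·| ≈ 29.617, ∠ ≈ 88.07°
zero (1 + j740·0.01) = 1 + j7.4 → |·| ≈ 7.4673, ∠ ≈ 82.30°
pole (1 + j740·0.25) = 1 + j185 → |·| ≈ 185, ∠ ≈ 89.69°
pole (1 + j740·0.005) = 1 + j3.7 → |·| ≈ 3.8328, ∠ ≈ 74.88°
|H| = 312.5 · 29.617 · 7.4673 / (185 · 3.8328) ≈ 97.469
Gain = 20 log₁₀(97.469) ≈ 39.78 dB

39.8 dB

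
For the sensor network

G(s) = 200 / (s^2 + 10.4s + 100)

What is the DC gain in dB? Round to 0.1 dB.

6.0 dB

G(0) = 200 / 100 = 2
20 log₁₀(2) ≈ 6.02 dB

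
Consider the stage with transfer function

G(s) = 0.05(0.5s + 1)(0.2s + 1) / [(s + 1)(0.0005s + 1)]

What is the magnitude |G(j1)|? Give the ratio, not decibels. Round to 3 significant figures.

At ω = 1 rad/s:
zero (1 + j1·0.5) = 1 + j0.5 → |·| ≈ 1.118, ∠ ≈ 26.57°
zero (1 + j1·0.2) = 1 + j0.2 → |·| ≈ 1.0198, ∠ ≈ 11.31°
pole (1 + j1·1) = 1 + j1 → |·| ≈ 1.4142, ∠ ≈ 45.00°
pole (1 + j1·0.0005) = 1 + j0.0005 → |·| ≈ 1, ∠ ≈ 0.03°
|G| = 0.05 · 1.118 · 1.0198 / (1.4142 · 1) ≈ 0.04031

0.0403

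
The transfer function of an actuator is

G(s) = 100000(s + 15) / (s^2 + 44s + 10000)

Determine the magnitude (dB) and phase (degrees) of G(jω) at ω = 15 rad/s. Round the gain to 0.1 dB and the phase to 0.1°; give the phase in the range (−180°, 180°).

46.7 dB, 41.1°

At s = jω = j15:
zero (s+15): 15 + j15 → |·| = √(15²+15²) = √450 ≈ 21.213, ∠ = arctan(15/15) ≈ 45.00°
quadratic: (j15)² + 44·j15 + 10000 = 9775 + j660 → |·| ≈ 9797.3, ∠ ≈ 3.86°
|G| = 100000 · 21.213 / 9797.3 ≈ 216.52
Gain = 20 log₁₀(216.52) ≈ 46.71 dB
∠G = 45.00° − 3.86° = 41.14°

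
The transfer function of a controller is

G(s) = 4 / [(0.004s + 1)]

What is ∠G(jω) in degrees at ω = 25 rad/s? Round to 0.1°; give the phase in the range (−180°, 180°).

-5.7°

At ω = 25 rad/s:
pole (1 + j25·0.004) = 1 + j0.1 → |·| ≈ 1.005, ∠ ≈ 5.71°
∠G = (0°) − (5.71°) = -5.71°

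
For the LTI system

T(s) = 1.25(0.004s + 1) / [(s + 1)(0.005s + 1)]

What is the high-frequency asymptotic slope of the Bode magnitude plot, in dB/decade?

Each pole contributes −20 dB/decade at high frequency; each zero contributes +20 dB/decade.
Net: 1 zero(s) − 2 pole(s) → -20 dB/decade.

-20 dB/decade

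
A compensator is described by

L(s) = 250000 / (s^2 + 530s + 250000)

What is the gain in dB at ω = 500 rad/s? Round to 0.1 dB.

-0.5 dB

At s = jω = j500:
quadratic: (j500)² + 530·j500 + 250000 = 0 + j265000 → |·| ≈ 2.65e+05, ∠ ≈ 90.00°
|L| = 250000 / 2.65e+05 ≈ 0.9434
Gain = 20 log₁₀(0.9434) ≈ -0.51 dB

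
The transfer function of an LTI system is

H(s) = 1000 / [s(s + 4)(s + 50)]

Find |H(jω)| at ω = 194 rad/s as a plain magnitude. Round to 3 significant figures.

0.000133

At s = jω = j194:
pole (s+4): 4 + j194 → |·| = √(4²+194²) = √37652 ≈ 194.04, ∠ = arctan(194/4) ≈ 88.82°
pole (s+50): 50 + j194 → |·| = √(50²+194²) = √40136 ≈ 200.34, ∠ = arctan(194/50) ≈ 75.55°
pole at origin: |s| = 194, ∠ = 90.00° (in denominator)
|H| = 1000 / 7.5416e+06 ≈ 0.0001326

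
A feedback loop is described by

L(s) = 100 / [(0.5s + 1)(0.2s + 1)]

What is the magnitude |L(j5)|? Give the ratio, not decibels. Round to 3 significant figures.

At ω = 5 rad/s:
pole (1 + j5·0.5) = 1 + j2.5 → |·| ≈ 2.6926, ∠ ≈ 68.20°
pole (1 + j5·0.2) = 1 + j1 → |·| ≈ 1.4142, ∠ ≈ 45.00°
|L| = 100 · 1 / (2.6926 · 1.4142) ≈ 26.261

26.3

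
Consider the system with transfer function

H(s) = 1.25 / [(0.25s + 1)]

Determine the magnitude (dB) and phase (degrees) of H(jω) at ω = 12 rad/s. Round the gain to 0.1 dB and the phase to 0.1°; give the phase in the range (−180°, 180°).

-8.1 dB, -71.6°

At ω = 12 rad/s:
pole (1 + j12·0.25) = 1 + j3 → |·| ≈ 3.1623, ∠ ≈ 71.57°
|H| = 1.25 · 1 / (3.1623) ≈ 0.39528
Gain = 20 log₁₀(0.39528) ≈ -8.06 dB
∠H = (0°) − (71.57°) = -71.57°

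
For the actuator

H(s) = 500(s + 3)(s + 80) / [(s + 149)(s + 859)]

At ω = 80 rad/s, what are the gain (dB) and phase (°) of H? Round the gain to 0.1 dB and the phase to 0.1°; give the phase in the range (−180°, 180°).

At s = jω = j80:
zero (s+3): 3 + j80 → |·| = √(3²+80²) = √6409 ≈ 80.056, ∠ = arctan(80/3) ≈ 87.85°
zero (s+80): 80 + j80 → |·| = √(80²+80²) = √12800 ≈ 113.14, ∠ = arctan(80/80) ≈ 45.00°
pole (s+149): 149 + j80 → |·| = √(149²+80²) = √28601 ≈ 169.12, ∠ = arctan(80/149) ≈ 28.23°
pole (s+859): 859 + j80 → |·| = √(859²+80²) = √744281 ≈ 862.72, ∠ = arctan(80/859) ≈ 5.32°
|H| = 500 · 9057.5 / 1.459e+05 ≈ 31.04
Gain = 20 log₁₀(31.04) ≈ 29.84 dB
∠H = 132.85° − 33.55° = 99.30°

29.8 dB, 99.3°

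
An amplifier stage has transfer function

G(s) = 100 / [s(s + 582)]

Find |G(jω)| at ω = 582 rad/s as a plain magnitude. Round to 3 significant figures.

At s = jω = j582:
pole (s+582): 582 + j582 → |·| = √(582²+582²) = √677448 ≈ 823.07, ∠ = arctan(582/582) ≈ 45.00°
pole at origin: |s| = 582, ∠ = 90.00° (in denominator)
|G| = 100 / 4.7903e+05 ≈ 0.00020876

0.000209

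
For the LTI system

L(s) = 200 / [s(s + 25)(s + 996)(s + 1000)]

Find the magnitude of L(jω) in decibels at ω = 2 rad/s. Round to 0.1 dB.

At s = jω = j2:
pole (s+25): 25 + j2 → |·| = √(25²+2²) = √629 ≈ 25.08, ∠ = arctan(2/25) ≈ 4.57°
pole (s+996): 996 + j2 → |·| = √(996²+2²) = √992020 ≈ 996, ∠ = arctan(2/996) ≈ 0.12°
pole (s+1000): 1000 + j2 → |·| = √(1000²+2²) = √1000004 ≈ 1000, ∠ = arctan(2/1000) ≈ 0.11°
pole at origin: |s| = 2, ∠ = 90.00° (in denominator)
|L| = 200 / 4.9959e+07 ≈ 4.0033e-06
Gain = 20 log₁₀(4.0033e-06) ≈ -107.95 dB

-108.0 dB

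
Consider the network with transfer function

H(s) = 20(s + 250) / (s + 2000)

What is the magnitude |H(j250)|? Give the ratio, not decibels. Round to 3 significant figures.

At s = jω = j250:
zero (s+250): 250 + j250 → |·| = √(250²+250²) = √125000 ≈ 353.55, ∠ = arctan(250/250) ≈ 45.00°
pole (s+2000): 2000 + j250 → |·| = √(2000²+250²) = √4062500 ≈ 2015.6, ∠ = arctan(250/2000) ≈ 7.13°
|H| = 20 · 353.55 / 2015.6 ≈ 3.5081

3.51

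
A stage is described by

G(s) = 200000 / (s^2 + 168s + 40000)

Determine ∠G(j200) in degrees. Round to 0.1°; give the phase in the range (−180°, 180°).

At s = jω = j200:
quadratic: (j200)² + 168·j200 + 40000 = 0 + j33600 → |·| ≈ 33600, ∠ ≈ 90.00°
∠G = 0.00° − 90.00° = -90.00°

-90.0°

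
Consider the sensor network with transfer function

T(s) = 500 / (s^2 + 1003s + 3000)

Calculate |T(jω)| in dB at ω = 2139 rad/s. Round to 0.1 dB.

Substitute s = j2139:
Numerator: 500 = 500 + j0
Denominator: (j2139)^2 + 1003(j2139) + 3000 = -4572321 + j2145417
|N| = √(500² + 0²) ≈ 500, ∠N ≈ 0.00°
|D| = √(4572321² + 2145417²) ≈ 5.0506e+06, ∠D ≈ 154.86°
|T| = 500 / 5.0506e+06 ≈ 9.8998e-05
Gain = 20 log₁₀(9.8998e-05) ≈ -80.09 dB

-80.1 dB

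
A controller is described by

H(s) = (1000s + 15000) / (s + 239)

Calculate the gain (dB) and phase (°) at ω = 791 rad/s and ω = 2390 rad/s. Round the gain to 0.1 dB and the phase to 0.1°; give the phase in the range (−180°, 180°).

Substitute s = j791:
Numerator: 1000(j791) + 15000 = 15000 + j791000
Denominator: (j791) + 239 = 239 + j791
|N| = √(15000² + 791000²) ≈ 7.9114e+05, ∠N ≈ 88.91°
|D| = √(239² + 791²) ≈ 826.32, ∠D ≈ 73.19°
|H| = 7.9114e+05 / 826.32 ≈ 957.43
Gain = 20 log₁₀(957.43) ≈ 59.62 dB
∠H = 88.91° − 73.19° = 15.72°

Substitute s = j2390:
Numerator: 1000(j2390) + 15000 = 15000 + j2390000
Denominator: (j2390) + 239 = 239 + j2390
|N| = √(15000² + 2390000²) ≈ 2.39e+06, ∠N ≈ 89.64°
|D| = √(239² + 2390²) ≈ 2401.9, ∠D ≈ 84.29°
|H| = 2.39e+06 / 2401.9 ≈ 995.05
Gain = 20 log₁₀(995.05) ≈ 59.96 dB
∠H = 89.64° − 84.29° = 5.35°

ω = 791: 59.6 dB, 15.7°; ω = 2390: 60.0 dB, 5.4°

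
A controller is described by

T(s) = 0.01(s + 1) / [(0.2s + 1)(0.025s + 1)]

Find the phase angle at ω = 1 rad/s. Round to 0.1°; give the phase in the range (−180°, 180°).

32.3°

At ω = 1 rad/s:
zero (1 + j1·1) = 1 + j1 → |·| ≈ 1.4142, ∠ ≈ 45.00°
pole (1 + j1·0.2) = 1 + j0.2 → |·| ≈ 1.0198, ∠ ≈ 11.31°
pole (1 + j1·0.025) = 1 + j0.025 → |·| ≈ 1.0003, ∠ ≈ 1.43°
∠T = (45.00°) − (11.31° + 1.43°) = 32.26°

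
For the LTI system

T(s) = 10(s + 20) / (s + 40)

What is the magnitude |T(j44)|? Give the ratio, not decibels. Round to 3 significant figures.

At s = jω = j44:
zero (s+20): 20 + j44 → |·| = √(20²+44²) = √2336 ≈ 48.332, ∠ = arctan(44/20) ≈ 65.56°
pole (s+40): 40 + j44 → |·| = √(40²+44²) = √3536 ≈ 59.464, ∠ = arctan(44/40) ≈ 47.73°
|T| = 10 · 48.332 / 59.464 ≈ 8.1279

8.13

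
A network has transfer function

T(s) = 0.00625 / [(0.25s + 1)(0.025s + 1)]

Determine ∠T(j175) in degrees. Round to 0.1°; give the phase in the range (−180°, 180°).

At ω = 175 rad/s:
pole (1 + j175·0.25) = 1 + j43.75 → |·| ≈ 43.761, ∠ ≈ 88.69°
pole (1 + j175·0.025) = 1 + j4.375 → |·| ≈ 4.4878, ∠ ≈ 77.12°
∠T = (0°) − (88.69° + 77.12°) = -165.81°

-165.8°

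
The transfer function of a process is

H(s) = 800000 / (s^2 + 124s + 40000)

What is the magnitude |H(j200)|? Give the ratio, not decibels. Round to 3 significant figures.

32.3

At s = jω = j200:
quadratic: (j200)² + 124·j200 + 40000 = 0 + j24800 → |·| ≈ 24800, ∠ ≈ 90.00°
|H| = 800000 / 24800 ≈ 32.258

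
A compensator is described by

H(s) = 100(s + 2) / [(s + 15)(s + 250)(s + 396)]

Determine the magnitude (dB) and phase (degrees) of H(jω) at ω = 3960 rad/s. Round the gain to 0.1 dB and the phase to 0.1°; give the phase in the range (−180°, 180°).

At s = jω = j3960:
zero (s+2): 2 + j3960 → |·| = √(2²+3960²) = √15681604 ≈ 3960, ∠ = arctan(3960/2) ≈ 89.97°
pole (s+15): 15 + j3960 → |·| = √(15²+3960²) = √15681825 ≈ 3960, ∠ = arctan(3960/15) ≈ 89.78°
pole (s+250): 250 + j3960 → |·| = √(250²+3960²) = √15744100 ≈ 3967.9, ∠ = arctan(3960/250) ≈ 86.39°
pole (s+396): 396 + j3960 → |·| = √(396²+3960²) = √15838416 ≈ 3979.8, ∠ = arctan(3960/396) ≈ 84.29°
|H| = 100 · 3960 / 6.2534e+10 ≈ 6.3326e-06
Gain = 20 log₁₀(6.3326e-06) ≈ -103.97 dB
∠H = 89.97° − 260.46° = -170.49°

-104.0 dB, -170.5°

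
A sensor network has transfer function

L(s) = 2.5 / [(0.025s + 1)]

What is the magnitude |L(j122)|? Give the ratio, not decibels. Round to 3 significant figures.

0.779

At ω = 122 rad/s:
pole (1 + j122·0.025) = 1 + j3.05 → |·| ≈ 3.2098, ∠ ≈ 71.85°
|L| = 2.5 · 1 / (3.2098) ≈ 0.77886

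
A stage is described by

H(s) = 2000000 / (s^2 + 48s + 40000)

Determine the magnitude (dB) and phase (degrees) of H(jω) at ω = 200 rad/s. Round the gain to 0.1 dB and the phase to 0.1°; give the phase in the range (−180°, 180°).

46.4 dB, -90.0°

At s = jω = j200:
quadratic: (j200)² + 48·j200 + 40000 = 0 + j9600 → |·| ≈ 9600, ∠ ≈ 90.00°
|H| = 2000000 / 9600 ≈ 208.33
Gain = 20 log₁₀(208.33) ≈ 46.38 dB
∠H = 0.00° − 90.00° = -90.00°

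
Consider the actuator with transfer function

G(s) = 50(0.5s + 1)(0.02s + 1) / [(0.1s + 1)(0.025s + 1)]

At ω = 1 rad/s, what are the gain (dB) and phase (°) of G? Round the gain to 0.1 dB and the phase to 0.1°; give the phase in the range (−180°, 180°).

34.9 dB, 20.6°

At ω = 1 rad/s:
zero (1 + j1·0.5) = 1 + j0.5 → |·| ≈ 1.118, ∠ ≈ 26.57°
zero (1 + j1·0.02) = 1 + j0.02 → |·| ≈ 1.0002, ∠ ≈ 1.15°
pole (1 + j1·0.1) = 1 + j0.1 → |·| ≈ 1.005, ∠ ≈ 5.71°
pole (1 + j1·0.025) = 1 + j0.025 → |·| ≈ 1.0003, ∠ ≈ 1.43°
|G| = 50 · 1.118 · 1.0002 / (1.005 · 1.0003) ≈ 55.616
Gain = 20 log₁₀(55.616) ≈ 34.90 dB
∠G = (26.57° + 1.15°) − (5.71° + 1.43°) = 20.58°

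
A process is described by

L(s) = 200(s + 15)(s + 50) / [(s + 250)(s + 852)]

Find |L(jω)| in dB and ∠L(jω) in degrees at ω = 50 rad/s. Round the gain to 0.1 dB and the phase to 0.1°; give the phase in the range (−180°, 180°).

At s = jω = j50:
zero (s+15): 15 + j50 → |·| = √(15²+50²) = √2725 ≈ 52.202, ∠ = arctan(50/15) ≈ 73.30°
zero (s+50): 50 + j50 → |·| = √(50²+50²) = √5000 ≈ 70.711, ∠ = arctan(50/50) ≈ 45.00°
pole (s+250): 250 + j50 → |·| = √(250²+50²) = √65000 ≈ 254.95, ∠ = arctan(50/250) ≈ 11.31°
pole (s+852): 852 + j50 → |·| = √(852²+50²) = √728404 ≈ 853.47, ∠ = arctan(50/852) ≈ 3.36°
|L| = 200 · 3691.3 / 2.1759e+05 ≈ 3.3929
Gain = 20 log₁₀(3.3929) ≈ 10.61 dB
∠L = 118.30° − 14.67° = 103.63°

10.6 dB, 103.6°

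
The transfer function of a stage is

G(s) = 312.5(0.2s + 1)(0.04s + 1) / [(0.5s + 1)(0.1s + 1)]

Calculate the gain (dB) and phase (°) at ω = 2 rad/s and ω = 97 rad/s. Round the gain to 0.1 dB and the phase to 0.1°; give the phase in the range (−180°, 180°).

At ω = 2 rad/s:
zero (1 + j2·0.2) = 1 + j0.4 → |·| ≈ 1.077, ∠ ≈ 21.80°
zero (1 + j2·0.04) = 1 + j0.08 → |·| ≈ 1.0032, ∠ ≈ 4.57°
pole (1 + j2·0.5) = 1 + j1 → |·| ≈ 1.4142, ∠ ≈ 45.00°
pole (1 + j2·0.1) = 1 + j0.2 → |·| ≈ 1.0198, ∠ ≈ 11.31°
|G| = 312.5 · 1.077 · 1.0032 / (1.4142 · 1.0198) ≈ 234.11
Gain = 20 log₁₀(234.11) ≈ 47.39 dB
∠G = (21.80° + 4.57°) − (45.00° + 11.31°) = -29.94°

At ω = 97 rad/s:
zero (1 + j97·0.2) = 1 + j19.4 → |·| ≈ 19.426, ∠ ≈ 87.05°
zero (1 + j97·0.04) = 1 + j3.88 → |·| ≈ 4.0068, ∠ ≈ 75.55°
pole (1 + j97·0.5) = 1 + j48.5 → |·| ≈ 48.51, ∠ ≈ 88.82°
pole (1 + j97·0.1) = 1 + j9.7 → |·| ≈ 9.7514, ∠ ≈ 84.11°
|G| = 312.5 · 19.426 · 4.0068 / (48.51 · 9.7514) ≈ 51.42
Gain = 20 log₁₀(51.42) ≈ 34.22 dB
∠G = (87.05° + 75.55°) − (88.82° + 84.11°) = -10.33°

ω = 2: 47.4 dB, -29.9°; ω = 97: 34.2 dB, -10.3°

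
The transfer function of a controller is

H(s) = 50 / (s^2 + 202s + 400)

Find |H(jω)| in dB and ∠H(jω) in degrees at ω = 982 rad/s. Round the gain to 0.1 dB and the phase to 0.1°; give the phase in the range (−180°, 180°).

Substitute s = j982:
Numerator: 50 = 50 + j0
Denominator: (j982)^2 + 202(j982) + 400 = -963924 + j198364
|N| = √(50² + 0²) ≈ 50, ∠N ≈ 0.00°
|D| = √(963924² + 198364²) ≈ 9.8412e+05, ∠D ≈ 168.37°
|H| = 50 / 9.8412e+05 ≈ 5.0807e-05
Gain = 20 log₁₀(5.0807e-05) ≈ -85.88 dB
∠H = 0.00° − 168.37° = -168.37°

-85.9 dB, -168.4°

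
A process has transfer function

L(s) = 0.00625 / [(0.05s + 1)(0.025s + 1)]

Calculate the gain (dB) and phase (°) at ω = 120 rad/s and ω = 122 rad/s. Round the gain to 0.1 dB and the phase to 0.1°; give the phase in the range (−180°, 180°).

ω = 120: -69.8 dB, -152.1°; ω = 122: -70.0 dB, -152.5°

At ω = 120 rad/s:
pole (1 + j120·0.05) = 1 + j6 → |·| ≈ 6.0828, ∠ ≈ 80.54°
pole (1 + j120·0.025) = 1 + j3 → |·| ≈ 3.1623, ∠ ≈ 71.57°
|L| = 0.00625 · 1 / (6.0828 · 3.1623) ≈ 0.00032492
Gain = 20 log₁₀(0.00032492) ≈ -69.76 dB
∠L = (0°) − (80.54° + 71.57°) = -152.11°

At ω = 122 rad/s:
pole (1 + j122·0.05) = 1 + j6.1 → |·| ≈ 6.1814, ∠ ≈ 80.69°
pole (1 + j122·0.025) = 1 + j3.05 → |·| ≈ 3.2098, ∠ ≈ 71.85°
|L| = 0.00625 · 1 / (6.1814 · 3.2098) ≈ 0.000315
Gain = 20 log₁₀(0.000315) ≈ -70.03 dB
∠L = (0°) − (80.69° + 71.85°) = -152.54°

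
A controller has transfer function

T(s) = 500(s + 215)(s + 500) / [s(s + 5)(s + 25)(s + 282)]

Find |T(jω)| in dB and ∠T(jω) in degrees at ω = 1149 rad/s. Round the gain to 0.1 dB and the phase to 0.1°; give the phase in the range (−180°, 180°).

At s = jω = j1149:
zero (s+215): 215 + j1149 → |·| = √(215²+1149²) = √1366426 ≈ 1168.9, ∠ = arctan(1149/215) ≈ 79.40°
zero (s+500): 500 + j1149 → |·| = √(500²+1149²) = √1570201 ≈ 1253.1, ∠ = arctan(1149/500) ≈ 66.48°
pole (s+5): 5 + j1149 → |·| = √(5²+1149²) = √1320226 ≈ 1149, ∠ = arctan(1149/5) ≈ 89.75°
pole (s+25): 25 + j1149 → |·| = √(25²+1149²) = √1320826 ≈ 1149.3, ∠ = arctan(1149/25) ≈ 88.75°
pole (s+282): 282 + j1149 → |·| = √(282²+1149²) = √1399725 ≈ 1183.1, ∠ = arctan(1149/282) ≈ 76.21°
pole at origin: |s| = 1149, ∠ = 90.00° (in denominator)
|T| = 500 · 1.4647e+06 / 1.7951e+12 ≈ 0.00040797
Gain = 20 log₁₀(0.00040797) ≈ -67.79 dB
∠T = 145.88° − 344.71° = -198.83° ≡ 161.17° (principal value)

-67.8 dB, 161.2°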